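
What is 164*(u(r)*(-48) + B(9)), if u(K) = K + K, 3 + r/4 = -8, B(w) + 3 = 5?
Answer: 693064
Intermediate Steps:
B(w) = 2 (B(w) = -3 + 5 = 2)
r = -44 (r = -12 + 4*(-8) = -12 - 32 = -44)
u(K) = 2*K
164*(u(r)*(-48) + B(9)) = 164*((2*(-44))*(-48) + 2) = 164*(-88*(-48) + 2) = 164*(4224 + 2) = 164*4226 = 693064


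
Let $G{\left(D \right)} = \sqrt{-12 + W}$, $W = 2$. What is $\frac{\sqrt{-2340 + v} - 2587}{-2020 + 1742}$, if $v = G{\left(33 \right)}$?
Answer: $\frac{2587}{278} - \frac{\sqrt{-2340 + i \sqrt{10}}}{278} \approx 9.3056 - 0.17401 i$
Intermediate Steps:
$G{\left(D \right)} = i \sqrt{10}$ ($G{\left(D \right)} = \sqrt{-12 + 2} = \sqrt{-10} = i \sqrt{10}$)
$v = i \sqrt{10} \approx 3.1623 i$
$\frac{\sqrt{-2340 + v} - 2587}{-2020 + 1742} = \frac{\sqrt{-2340 + i \sqrt{10}} - 2587}{-2020 + 1742} = \frac{-2587 + \sqrt{-2340 + i \sqrt{10}}}{-278} = \left(-2587 + \sqrt{-2340 + i \sqrt{10}}\right) \left(- \frac{1}{278}\right) = \frac{2587}{278} - \frac{\sqrt{-2340 + i \sqrt{10}}}{278}$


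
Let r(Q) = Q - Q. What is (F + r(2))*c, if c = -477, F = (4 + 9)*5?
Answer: -31005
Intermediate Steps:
F = 65 (F = 13*5 = 65)
r(Q) = 0
(F + r(2))*c = (65 + 0)*(-477) = 65*(-477) = -31005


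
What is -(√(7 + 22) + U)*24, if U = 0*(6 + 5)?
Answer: -24*√29 ≈ -129.24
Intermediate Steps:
U = 0 (U = 0*11 = 0)
-(√(7 + 22) + U)*24 = -(√(7 + 22) + 0)*24 = -(√29 + 0)*24 = -√29*24 = -24*√29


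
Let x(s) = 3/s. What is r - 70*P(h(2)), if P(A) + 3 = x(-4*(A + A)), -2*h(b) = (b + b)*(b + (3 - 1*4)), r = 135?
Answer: 2655/8 ≈ 331.88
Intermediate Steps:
h(b) = -b*(-1 + b) (h(b) = -(b + b)*(b + (3 - 1*4))/2 = -2*b*(b + (3 - 4))/2 = -2*b*(b - 1)/2 = -2*b*(-1 + b)/2 = -b*(-1 + b))
P(A) = -3 - 3/(8*A) (P(A) = -3 + 3/((-4*(A + A))) = -3 + 3/((-8*A)) = -3 + 3*(-1/(8*A)) = -3 - 3/(8*A))
r - 70*P(h(2)) = 135 - 70*(-3 - 3*1/(2*(1 - 1*2))/8) = 135 - 70*(-3 - 3*1/(2*(1 - 2))/8) = 135 - 70*(-3 - 3/(8*(2*(-1)))) = 135 - 70*(-3 - 3/8/(-2)) = 135 - 70*(-3 - 3/8*(-½)) = 135 - 70*(-3 + 3/16) = 135 - 70*(-45/16) = 135 + 1575/8 = 2655/8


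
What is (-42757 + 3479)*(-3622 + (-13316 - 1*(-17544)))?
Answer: -23802468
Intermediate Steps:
(-42757 + 3479)*(-3622 + (-13316 - 1*(-17544))) = -39278*(-3622 + (-13316 + 17544)) = -39278*(-3622 + 4228) = -39278*606 = -23802468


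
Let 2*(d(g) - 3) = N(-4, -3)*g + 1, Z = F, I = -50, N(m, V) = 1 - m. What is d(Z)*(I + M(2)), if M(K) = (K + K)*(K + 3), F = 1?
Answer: -180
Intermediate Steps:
Z = 1
M(K) = 2*K*(3 + K) (M(K) = (2*K)*(3 + K) = 2*K*(3 + K))
d(g) = 7/2 + 5*g/2 (d(g) = 3 + ((1 - 1*(-4))*g + 1)/2 = 3 + ((1 + 4)*g + 1)/2 = 3 + (5*g + 1)/2 = 3 + (1 + 5*g)/2 = 3 + (1/2 + 5*g/2) = 7/2 + 5*g/2)
d(Z)*(I + M(2)) = (7/2 + (5/2)*1)*(-50 + 2*2*(3 + 2)) = (7/2 + 5/2)*(-50 + 2*2*5) = 6*(-50 + 20) = 6*(-30) = -180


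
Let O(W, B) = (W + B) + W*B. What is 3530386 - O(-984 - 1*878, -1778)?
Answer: 223390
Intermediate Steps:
O(W, B) = B + W + B*W (O(W, B) = (B + W) + B*W = B + W + B*W)
3530386 - O(-984 - 1*878, -1778) = 3530386 - (-1778 + (-984 - 1*878) - 1778*(-984 - 1*878)) = 3530386 - (-1778 + (-984 - 878) - 1778*(-984 - 878)) = 3530386 - (-1778 - 1862 - 1778*(-1862)) = 3530386 - (-1778 - 1862 + 3310636) = 3530386 - 1*3306996 = 3530386 - 3306996 = 223390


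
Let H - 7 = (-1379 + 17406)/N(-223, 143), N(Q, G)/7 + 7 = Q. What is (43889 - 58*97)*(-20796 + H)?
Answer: -1281286947371/1610 ≈ -7.9583e+8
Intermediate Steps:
N(Q, G) = -49 + 7*Q
H = -4757/1610 (H = 7 + (-1379 + 17406)/(-49 + 7*(-223)) = 7 + 16027/(-49 - 1561) = 7 + 16027/(-1610) = 7 + 16027*(-1/1610) = 7 - 16027/1610 = -4757/1610 ≈ -2.9547)
(43889 - 58*97)*(-20796 + H) = (43889 - 58*97)*(-20796 - 4757/1610) = (43889 - 5626)*(-33486317/1610) = 38263*(-33486317/1610) = -1281286947371/1610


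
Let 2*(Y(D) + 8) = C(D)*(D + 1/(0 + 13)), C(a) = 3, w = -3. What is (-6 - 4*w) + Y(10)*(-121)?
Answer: -22229/26 ≈ -854.96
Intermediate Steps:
Y(D) = -205/26 + 3*D/2 (Y(D) = -8 + (3*(D + 1/(0 + 13)))/2 = -8 + (3*(D + 1/13))/2 = -8 + (3*(1/13 + D))/2 = -8 + (3/13 + 3*D)/2 = -8 + (3/26 + 3*D/2) = -205/26 + 3*D/2)
(-6 - 4*w) + Y(10)*(-121) = (-6 - 4*(-3)) + (-205/26 + (3/2)*10)*(-121) = (-6 + 12) + (-205/26 + 15)*(-121) = 6 + (185/26)*(-121) = 6 - 22385/26 = -22229/26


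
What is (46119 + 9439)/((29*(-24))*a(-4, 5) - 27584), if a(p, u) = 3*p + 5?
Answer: -27779/11356 ≈ -2.4462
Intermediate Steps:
a(p, u) = 5 + 3*p
(46119 + 9439)/((29*(-24))*a(-4, 5) - 27584) = (46119 + 9439)/((29*(-24))*(5 + 3*(-4)) - 27584) = 55558/(-696*(5 - 12) - 27584) = 55558/(-696*(-7) - 27584) = 55558/(4872 - 27584) = 55558/(-22712) = 55558*(-1/22712) = -27779/11356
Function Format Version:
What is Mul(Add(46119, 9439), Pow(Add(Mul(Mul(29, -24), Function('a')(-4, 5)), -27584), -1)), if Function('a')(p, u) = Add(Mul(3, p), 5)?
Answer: Rational(-27779, 11356) ≈ -2.4462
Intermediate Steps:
Function('a')(p, u) = Add(5, Mul(3, p))
Mul(Add(46119, 9439), Pow(Add(Mul(Mul(29, -24), Function('a')(-4, 5)), -27584), -1)) = Mul(Add(46119, 9439), Pow(Add(Mul(Mul(29, -24), Add(5, Mul(3, -4))), -27584), -1)) = Mul(55558, Pow(Add(Mul(-696, Add(5, -12)), -27584), -1)) = Mul(55558, Pow(Add(Mul(-696, -7), -27584), -1)) = Mul(55558, Pow(Add(4872, -27584), -1)) = Mul(55558, Pow(-22712, -1)) = Mul(55558, Rational(-1, 22712)) = Rational(-27779, 11356)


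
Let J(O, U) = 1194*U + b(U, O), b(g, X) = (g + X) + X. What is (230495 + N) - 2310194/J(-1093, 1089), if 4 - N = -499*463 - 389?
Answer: 600116330131/1299169 ≈ 4.6192e+5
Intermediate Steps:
b(g, X) = g + 2*X (b(g, X) = (X + g) + X = g + 2*X)
J(O, U) = 2*O + 1195*U (J(O, U) = 1194*U + (U + 2*O) = 2*O + 1195*U)
N = 231430 (N = 4 - (-499*463 - 389) = 4 - (-231037 - 389) = 4 - 1*(-231426) = 4 + 231426 = 231430)
(230495 + N) - 2310194/J(-1093, 1089) = (230495 + 231430) - 2310194/(2*(-1093) + 1195*1089) = 461925 - 2310194/(-2186 + 1301355) = 461925 - 2310194/1299169 = 600116330131/1299169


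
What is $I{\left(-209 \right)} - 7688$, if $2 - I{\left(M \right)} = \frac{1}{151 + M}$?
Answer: $- \frac{445787}{58} \approx -7686.0$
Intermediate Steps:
$I{\left(M \right)} = 2 - \frac{1}{151 + M}$
$I{\left(-209 \right)} - 7688 = \frac{301 + 2 \left(-209\right)}{151 - 209} - 7688 = \frac{301 - 418}{-58} - 7688 = \left(- \frac{1}{58}\right) \left(-117\right) - 7688 = \frac{117}{58} - 7688 = - \frac{445787}{58}$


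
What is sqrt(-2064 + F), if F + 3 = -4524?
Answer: 13*I*sqrt(39) ≈ 81.185*I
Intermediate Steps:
F = -4527 (F = -3 - 4524 = -4527)
sqrt(-2064 + F) = sqrt(-2064 - 4527) = sqrt(-6591) = 13*I*sqrt(39)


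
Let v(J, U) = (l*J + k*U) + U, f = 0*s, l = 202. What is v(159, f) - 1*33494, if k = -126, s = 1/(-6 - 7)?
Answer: -1376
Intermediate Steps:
s = -1/13 (s = 1/(-13) = -1/13 ≈ -0.076923)
f = 0 (f = 0*(-1/13) = 0)
v(J, U) = -125*U + 202*J (v(J, U) = (202*J - 126*U) + U = (-126*U + 202*J) + U = -125*U + 202*J)
v(159, f) - 1*33494 = (-125*0 + 202*159) - 1*33494 = (0 + 32118) - 33494 = 32118 - 33494 = -1376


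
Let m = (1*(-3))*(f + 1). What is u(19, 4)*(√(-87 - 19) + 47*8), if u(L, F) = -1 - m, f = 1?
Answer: 1880 + 5*I*√106 ≈ 1880.0 + 51.478*I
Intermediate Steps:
m = -6 (m = (1*(-3))*(1 + 1) = -3*2 = -6)
u(L, F) = 5 (u(L, F) = -1 - 1*(-6) = -1 + 6 = 5)
u(19, 4)*(√(-87 - 19) + 47*8) = 5*(√(-87 - 19) + 47*8) = 5*(√(-106) + 376) = 5*(I*√106 + 376) = 5*(376 + I*√106) = 1880 + 5*I*√106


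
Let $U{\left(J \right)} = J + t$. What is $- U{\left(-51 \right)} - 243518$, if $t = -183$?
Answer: $-243284$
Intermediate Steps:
$U{\left(J \right)} = -183 + J$ ($U{\left(J \right)} = J - 183 = -183 + J$)
$- U{\left(-51 \right)} - 243518 = - (-183 - 51) - 243518 = \left(-1\right) \left(-234\right) - 243518 = 234 - 243518 = -243284$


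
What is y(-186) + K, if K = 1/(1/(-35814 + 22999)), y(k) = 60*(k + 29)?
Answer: -22235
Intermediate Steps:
y(k) = 1740 + 60*k (y(k) = 60*(29 + k) = 1740 + 60*k)
K = -12815 (K = 1/(1/(-12815)) = 1/(-1/12815) = -12815)
y(-186) + K = (1740 + 60*(-186)) - 12815 = (1740 - 11160) - 12815 = -9420 - 12815 = -22235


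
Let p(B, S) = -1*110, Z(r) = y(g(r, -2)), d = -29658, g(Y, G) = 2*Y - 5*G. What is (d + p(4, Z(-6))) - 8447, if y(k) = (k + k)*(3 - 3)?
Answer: -38215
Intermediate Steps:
g(Y, G) = -5*G + 2*Y
y(k) = 0 (y(k) = (2*k)*0 = 0)
Z(r) = 0
p(B, S) = -110
(d + p(4, Z(-6))) - 8447 = (-29658 - 110) - 8447 = -29768 - 8447 = -38215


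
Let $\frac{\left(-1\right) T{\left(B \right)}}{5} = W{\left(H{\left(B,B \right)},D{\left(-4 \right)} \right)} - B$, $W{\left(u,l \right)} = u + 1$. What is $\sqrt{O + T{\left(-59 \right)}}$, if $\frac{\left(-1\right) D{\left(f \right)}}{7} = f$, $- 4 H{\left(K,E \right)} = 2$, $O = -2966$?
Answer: $\frac{i \sqrt{13054}}{2} \approx 57.127 i$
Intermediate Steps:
$H{\left(K,E \right)} = - \frac{1}{2}$ ($H{\left(K,E \right)} = \left(- \frac{1}{4}\right) 2 = - \frac{1}{2}$)
$D{\left(f \right)} = - 7 f$
$W{\left(u,l \right)} = 1 + u$
$T{\left(B \right)} = - \frac{5}{2} + 5 B$ ($T{\left(B \right)} = - 5 \left(\left(1 - \frac{1}{2}\right) - B\right) = - 5 \left(\frac{1}{2} - B\right) = - \frac{5}{2} + 5 B$)
$\sqrt{O + T{\left(-59 \right)}} = \sqrt{-2966 + \left(- \frac{5}{2} + 5 \left(-59\right)\right)} = \sqrt{-2966 - \frac{595}{2}} = \sqrt{- \frac{6527}{2}} = \frac{i \sqrt{13054}}{2}$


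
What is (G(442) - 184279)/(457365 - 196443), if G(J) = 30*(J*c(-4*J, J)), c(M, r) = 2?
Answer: -157759/260922 ≈ -0.60462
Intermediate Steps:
G(J) = 60*J (G(J) = 30*(J*2) = 30*(2*J) = 60*J)
(G(442) - 184279)/(457365 - 196443) = (60*442 - 184279)/(457365 - 196443) = (26520 - 184279)/260922 = -157759*1/260922 = -157759/260922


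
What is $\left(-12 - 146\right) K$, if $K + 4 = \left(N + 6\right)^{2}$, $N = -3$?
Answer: $-790$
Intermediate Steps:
$K = 5$ ($K = -4 + \left(-3 + 6\right)^{2} = -4 + 3^{2} = -4 + 9 = 5$)
$\left(-12 - 146\right) K = \left(-12 - 146\right) 5 = \left(-158\right) 5 = -790$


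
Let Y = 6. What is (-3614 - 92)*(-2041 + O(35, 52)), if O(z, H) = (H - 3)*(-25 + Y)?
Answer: 11014232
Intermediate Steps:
O(z, H) = 57 - 19*H (O(z, H) = (H - 3)*(-25 + 6) = (-3 + H)*(-19) = 57 - 19*H)
(-3614 - 92)*(-2041 + O(35, 52)) = (-3614 - 92)*(-2041 + (57 - 19*52)) = -3706*(-2041 + (57 - 988)) = -3706*(-2041 - 931) = -3706*(-2972) = 11014232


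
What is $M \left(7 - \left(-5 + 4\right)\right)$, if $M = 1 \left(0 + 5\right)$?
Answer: $40$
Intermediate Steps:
$M = 5$ ($M = 1 \cdot 5 = 5$)
$M \left(7 - \left(-5 + 4\right)\right) = 5 \left(7 - \left(-5 + 4\right)\right) = 5 \left(7 - -1\right) = 5 \left(7 + 1\right) = 5 \cdot 8 = 40$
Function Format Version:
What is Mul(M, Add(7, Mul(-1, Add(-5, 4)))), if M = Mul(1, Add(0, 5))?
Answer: 40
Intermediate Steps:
M = 5 (M = Mul(1, 5) = 5)
Mul(M, Add(7, Mul(-1, Add(-5, 4)))) = Mul(5, Add(7, Mul(-1, Add(-5, 4)))) = Mul(5, Add(7, Mul(-1, -1))) = Mul(5, Add(7, 1)) = Mul(5, 8) = 40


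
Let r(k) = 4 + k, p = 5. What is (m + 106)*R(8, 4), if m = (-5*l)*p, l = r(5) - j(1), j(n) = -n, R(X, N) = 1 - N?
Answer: 432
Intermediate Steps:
l = 10 (l = (4 + 5) - (-1) = 9 - 1*(-1) = 9 + 1 = 10)
m = -250 (m = -5*10*5 = -50*5 = -250)
(m + 106)*R(8, 4) = (-250 + 106)*(1 - 1*4) = -144*(1 - 4) = -144*(-3) = 432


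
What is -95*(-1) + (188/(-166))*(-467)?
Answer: 51783/83 ≈ 623.89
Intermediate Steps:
-95*(-1) + (188/(-166))*(-467) = 95 + (188*(-1/166))*(-467) = 95 - 94/83*(-467) = 95 + 43898/83 = 51783/83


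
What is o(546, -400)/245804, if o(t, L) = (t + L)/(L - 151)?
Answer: -73/67719002 ≈ -1.0780e-6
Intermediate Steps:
o(t, L) = (L + t)/(-151 + L)
o(546, -400)/245804 = ((-400 + 546)/(-151 - 400))/245804 = (146/(-551))*(1/245804) = -1/551*146*(1/245804) = -146/551*1/245804 = -73/67719002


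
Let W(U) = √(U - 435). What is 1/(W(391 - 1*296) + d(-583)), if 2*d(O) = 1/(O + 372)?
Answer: -422/60548561 - 356168*I*√85/60548561 ≈ -6.9696e-6 - 0.054233*I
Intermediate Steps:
d(O) = 1/(2*(372 + O)) (d(O) = 1/(2*(O + 372)) = 1/(2*(372 + O)))
W(U) = √(-435 + U)
1/(W(391 - 1*296) + d(-583)) = 1/(√(-435 + (391 - 1*296)) + 1/(2*(372 - 583))) = 1/(√(-435 + (391 - 296)) + (½)/(-211)) = 1/(√(-435 + 95) + (½)*(-1/211)) = 1/(√(-340) - 1/422) = 1/(2*I*√85 - 1/422) = 1/(-1/422 + 2*I*√85)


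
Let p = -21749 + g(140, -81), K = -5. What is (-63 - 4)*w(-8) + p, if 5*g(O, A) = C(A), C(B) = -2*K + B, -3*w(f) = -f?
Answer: -323768/15 ≈ -21585.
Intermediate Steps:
w(f) = f/3 (w(f) = -(-1)*f/3 = f/3)
C(B) = 10 + B (C(B) = -2*(-5) + B = 10 + B)
g(O, A) = 2 + A/5 (g(O, A) = (10 + A)/5 = 2 + A/5)
p = -108816/5 (p = -21749 + (2 + (⅕)*(-81)) = -21749 + (2 - 81/5) = -21749 - 71/5 = -108816/5 ≈ -21763.)
(-63 - 4)*w(-8) + p = (-63 - 4)*((⅓)*(-8)) - 108816/5 = -67*(-8/3) - 108816/5 = 536/3 - 108816/5 = -323768/15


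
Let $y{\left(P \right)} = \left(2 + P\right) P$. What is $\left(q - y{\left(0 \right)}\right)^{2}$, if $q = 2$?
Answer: $4$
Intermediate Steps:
$y{\left(P \right)} = P \left(2 + P\right)$
$\left(q - y{\left(0 \right)}\right)^{2} = \left(2 - 0 \left(2 + 0\right)\right)^{2} = \left(2 - 0 \cdot 2\right)^{2} = \left(2 - 0\right)^{2} = \left(2 + 0\right)^{2} = 2^{2} = 4$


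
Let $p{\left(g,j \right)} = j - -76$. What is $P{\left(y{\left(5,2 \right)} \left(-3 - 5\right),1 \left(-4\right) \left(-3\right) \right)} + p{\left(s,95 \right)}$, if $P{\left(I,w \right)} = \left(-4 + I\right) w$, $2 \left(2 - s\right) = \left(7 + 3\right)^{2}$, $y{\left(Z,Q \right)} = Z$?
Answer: $-357$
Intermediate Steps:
$s = -48$ ($s = 2 - \frac{\left(7 + 3\right)^{2}}{2} = 2 - \frac{10^{2}}{2} = 2 - 50 = -48$)
$P{\left(I,w \right)} = w \left(-4 + I\right)$
$p{\left(g,j \right)} = 76 + j$ ($p{\left(g,j \right)} = j + 76 = 76 + j$)
$P{\left(y{\left(5,2 \right)} \left(-3 - 5\right),1 \left(-4\right) \left(-3\right) \right)} + p{\left(s,95 \right)} = 1 \left(-4\right) \left(-3\right) \left(-4 + 5 \left(-3 - 5\right)\right) + \left(76 + 95\right) = \left(-4\right) \left(-3\right) \left(-4 + 5 \left(-8\right)\right) + 171 = 12 \left(-4 - 40\right) + 171 = 12 \left(-44\right) + 171 = -528 + 171 = -357$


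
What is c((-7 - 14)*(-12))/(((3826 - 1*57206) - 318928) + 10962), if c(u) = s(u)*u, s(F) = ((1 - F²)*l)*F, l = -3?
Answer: -6049041768/180673 ≈ -33481.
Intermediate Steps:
s(F) = F*(-3 + 3*F²) (s(F) = ((1 - F²)*(-3))*F = (-3 + 3*F²)*F = F*(-3 + 3*F²))
c(u) = 3*u²*(-1 + u²) (c(u) = (3*u*(-1 + u²))*u = 3*u²*(-1 + u²))
c((-7 - 14)*(-12))/(((3826 - 1*57206) - 318928) + 10962) = (3*((-7 - 14)*(-12))²*(-1 + ((-7 - 14)*(-12))²))/(((3826 - 1*57206) - 318928) + 10962) = (3*(-21*(-12))²*(-1 + (-21*(-12))²))/(((3826 - 57206) - 318928) + 10962) = (3*252²*(-1 + 252²))/((-53380 - 318928) + 10962) = (3*63504*(-1 + 63504))/(-372308 + 10962) = (3*63504*63503)/(-361346) = 12098083536*(-1/361346) = -6049041768/180673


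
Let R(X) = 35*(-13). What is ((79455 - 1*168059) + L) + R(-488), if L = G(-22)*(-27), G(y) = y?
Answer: -88465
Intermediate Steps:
R(X) = -455
L = 594 (L = -22*(-27) = 594)
((79455 - 1*168059) + L) + R(-488) = ((79455 - 1*168059) + 594) - 455 = ((79455 - 168059) + 594) - 455 = (-88604 + 594) - 455 = -88010 - 455 = -88465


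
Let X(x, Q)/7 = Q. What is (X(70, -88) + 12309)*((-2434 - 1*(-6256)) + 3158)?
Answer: 81617140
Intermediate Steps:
X(x, Q) = 7*Q
(X(70, -88) + 12309)*((-2434 - 1*(-6256)) + 3158) = (7*(-88) + 12309)*((-2434 - 1*(-6256)) + 3158) = (-616 + 12309)*((-2434 + 6256) + 3158) = 11693*(3822 + 3158) = 11693*6980 = 81617140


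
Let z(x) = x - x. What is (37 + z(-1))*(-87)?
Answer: -3219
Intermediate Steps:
z(x) = 0
(37 + z(-1))*(-87) = (37 + 0)*(-87) = 37*(-87) = -3219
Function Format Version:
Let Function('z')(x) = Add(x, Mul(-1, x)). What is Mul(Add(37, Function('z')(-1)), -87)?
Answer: -3219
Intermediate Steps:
Function('z')(x) = 0
Mul(Add(37, Function('z')(-1)), -87) = Mul(Add(37, 0), -87) = Mul(37, -87) = -3219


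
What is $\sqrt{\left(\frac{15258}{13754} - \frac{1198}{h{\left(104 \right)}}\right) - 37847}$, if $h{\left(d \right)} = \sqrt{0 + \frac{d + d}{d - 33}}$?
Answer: $\frac{\sqrt{-13533841880 - 8238646 \sqrt{923}}}{598} \approx 196.33 i$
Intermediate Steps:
$h{\left(d \right)} = \sqrt{2} \sqrt{\frac{d}{-33 + d}}$ ($h{\left(d \right)} = \sqrt{0 + \frac{2 d}{-33 + d}} = \sqrt{\frac{2 d}{-33 + d}} = \sqrt{2} \sqrt{\frac{d}{-33 + d}}$)
$\sqrt{\left(\frac{15258}{13754} - \frac{1198}{h{\left(104 \right)}}\right) - 37847} = \sqrt{\left(\frac{15258}{13754} - \frac{1198}{\sqrt{2} \sqrt{\frac{104}{-33 + 104}}}\right) - 37847} = \sqrt{\left(15258 \cdot \frac{1}{13754} - \frac{1198}{\sqrt{2} \sqrt{\frac{104}{71}}}\right) - 37847} = \sqrt{\left(\frac{7629}{6877} - \frac{1198}{\sqrt{2} \sqrt{104 \cdot \frac{1}{71}}}\right) - 37847} = \sqrt{\left(\frac{7629}{6877} - \frac{1198}{\sqrt{2} \sqrt{\frac{104}{71}}}\right) - 37847} = \sqrt{\left(\frac{7629}{6877} - \frac{1198}{\sqrt{2} \frac{2 \sqrt{1846}}{71}}\right) - 37847} = \sqrt{\left(\frac{7629}{6877} - \frac{1198}{\frac{4}{71} \sqrt{923}}\right) - 37847} = \sqrt{\left(\frac{7629}{6877} - 1198 \frac{\sqrt{923}}{52}\right) - 37847} = \sqrt{\left(\frac{7629}{6877} - \frac{599 \sqrt{923}}{26}\right) - 37847} = \sqrt{- \frac{260266190}{6877} - \frac{599 \sqrt{923}}{26}}$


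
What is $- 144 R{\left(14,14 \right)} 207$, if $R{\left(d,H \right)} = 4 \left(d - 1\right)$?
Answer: $-1550016$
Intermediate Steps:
$R{\left(d,H \right)} = -4 + 4 d$ ($R{\left(d,H \right)} = 4 \left(-1 + d\right) = -4 + 4 d$)
$- 144 R{\left(14,14 \right)} 207 = - 144 \left(-4 + 4 \cdot 14\right) 207 = - 144 \left(-4 + 56\right) 207 = \left(-144\right) 52 \cdot 207 = \left(-7488\right) 207 = -1550016$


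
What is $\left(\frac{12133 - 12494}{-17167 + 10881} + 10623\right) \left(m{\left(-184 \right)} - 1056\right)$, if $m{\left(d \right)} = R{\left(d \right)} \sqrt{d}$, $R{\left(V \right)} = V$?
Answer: $- \frac{35258012592}{3143} - \frac{12286883176 i \sqrt{46}}{3143} \approx -1.1218 \cdot 10^{7} - 2.6514 \cdot 10^{7} i$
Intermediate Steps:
$m{\left(d \right)} = d^{\frac{3}{2}}$ ($m{\left(d \right)} = d \sqrt{d} = d^{\frac{3}{2}}$)
$\left(\frac{12133 - 12494}{-17167 + 10881} + 10623\right) \left(m{\left(-184 \right)} - 1056\right) = \left(\frac{12133 - 12494}{-17167 + 10881} + 10623\right) \left(\left(-184\right)^{\frac{3}{2}} - 1056\right) = \left(- \frac{361}{-6286} + 10623\right) \left(- 368 i \sqrt{46} - 1056\right) = \left(\left(-361\right) \left(- \frac{1}{6286}\right) + 10623\right) \left(-1056 - 368 i \sqrt{46}\right) = \left(\frac{361}{6286} + 10623\right) \left(-1056 - 368 i \sqrt{46}\right) = \frac{66776539 \left(-1056 - 368 i \sqrt{46}\right)}{6286} = - \frac{35258012592}{3143} - \frac{12286883176 i \sqrt{46}}{3143}$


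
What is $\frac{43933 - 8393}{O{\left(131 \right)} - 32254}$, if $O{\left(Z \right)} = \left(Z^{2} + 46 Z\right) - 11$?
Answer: $- \frac{17770}{4539} \approx -3.915$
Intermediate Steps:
$O{\left(Z \right)} = -11 + Z^{2} + 46 Z$
$\frac{43933 - 8393}{O{\left(131 \right)} - 32254} = \frac{43933 - 8393}{\left(-11 + 131^{2} + 46 \cdot 131\right) - 32254} = \frac{35540}{\left(-11 + 17161 + 6026\right) - 32254} = \frac{35540}{23176 - 32254} = \frac{35540}{-9078} = 35540 \left(- \frac{1}{9078}\right) = - \frac{17770}{4539}$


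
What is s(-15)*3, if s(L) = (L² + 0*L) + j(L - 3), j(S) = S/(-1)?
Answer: 729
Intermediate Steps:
j(S) = -S (j(S) = S*(-1) = -S)
s(L) = 3 + L² - L (s(L) = (L² + 0*L) - (L - 3) = (L² + 0) - (-3 + L) = L² + (3 - L) = 3 + L² - L)
s(-15)*3 = (3 + (-15)² - 1*(-15))*3 = (3 + 225 + 15)*3 = 243*3 = 729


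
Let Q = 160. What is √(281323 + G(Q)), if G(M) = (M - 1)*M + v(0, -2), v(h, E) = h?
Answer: √306763 ≈ 553.86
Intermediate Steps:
G(M) = M*(-1 + M) (G(M) = (M - 1)*M + 0 = (-1 + M)*M + 0 = M*(-1 + M) + 0 = M*(-1 + M))
√(281323 + G(Q)) = √(281323 + 160*(-1 + 160)) = √(281323 + 160*159) = √(281323 + 25440) = √306763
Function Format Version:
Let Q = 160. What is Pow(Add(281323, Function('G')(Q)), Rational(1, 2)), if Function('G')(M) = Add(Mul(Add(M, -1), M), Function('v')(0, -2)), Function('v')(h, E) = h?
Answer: Pow(306763, Rational(1, 2)) ≈ 553.86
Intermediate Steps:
Function('G')(M) = Mul(M, Add(-1, M)) (Function('G')(M) = Add(Mul(Add(M, -1), M), 0) = Add(Mul(Add(-1, M), M), 0) = Add(Mul(M, Add(-1, M)), 0) = Mul(M, Add(-1, M)))
Pow(Add(281323, Function('G')(Q)), Rational(1, 2)) = Pow(Add(281323, Mul(160, Add(-1, 160))), Rational(1, 2)) = Pow(Add(281323, Mul(160, 159)), Rational(1, 2)) = Pow(Add(281323, 25440), Rational(1, 2)) = Pow(306763, Rational(1, 2))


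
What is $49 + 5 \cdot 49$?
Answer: $294$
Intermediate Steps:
$49 + 5 \cdot 49 = 49 + 245 = 294$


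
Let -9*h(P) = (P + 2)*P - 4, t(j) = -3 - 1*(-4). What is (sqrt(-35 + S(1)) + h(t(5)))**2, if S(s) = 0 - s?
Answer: -2915/81 + 4*I/3 ≈ -35.988 + 1.3333*I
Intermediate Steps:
t(j) = 1 (t(j) = -3 + 4 = 1)
S(s) = -s
h(P) = 4/9 - P*(2 + P)/9 (h(P) = -((P + 2)*P - 4)/9 = -((2 + P)*P - 4)/9 = -(P*(2 + P) - 4)/9 = -(-4 + P*(2 + P))/9 = 4/9 - P*(2 + P)/9)
(sqrt(-35 + S(1)) + h(t(5)))**2 = (sqrt(-35 - 1*1) + (4/9 - 2/9*1 - 1/9*1**2))**2 = (sqrt(-35 - 1) + (4/9 - 2/9 - 1/9*1))**2 = (sqrt(-36) + (4/9 - 2/9 - 1/9))**2 = (6*I + 1/9)**2 = (1/9 + 6*I)**2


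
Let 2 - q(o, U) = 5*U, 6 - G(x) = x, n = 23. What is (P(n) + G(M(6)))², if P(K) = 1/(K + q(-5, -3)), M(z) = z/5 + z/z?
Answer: 23409/1600 ≈ 14.631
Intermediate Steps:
M(z) = 1 + z/5 (M(z) = z*(⅕) + 1 = z/5 + 1 = 1 + z/5)
G(x) = 6 - x
q(o, U) = 2 - 5*U
P(K) = 1/(17 + K) (P(K) = 1/(K + (2 - 5*(-3))) = 1/(K + (2 + 15)) = 1/(K + 17) = 1/(17 + K))
(P(n) + G(M(6)))² = (1/(17 + 23) + (6 - (1 + (⅕)*6)))² = (1/40 + (6 - (1 + 6/5)))² = (1/40 + (6 - 1*11/5))² = (1/40 + (6 - 11/5))² = (1/40 + 19/5)² = (153/40)² = 23409/1600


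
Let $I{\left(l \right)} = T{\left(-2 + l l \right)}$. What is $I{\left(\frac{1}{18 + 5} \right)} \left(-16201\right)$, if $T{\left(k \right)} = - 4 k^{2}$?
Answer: $\frac{72402204196}{279841} \approx 2.5873 \cdot 10^{5}$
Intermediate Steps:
$I{\left(l \right)} = - 4 \left(-2 + l^{2}\right)^{2}$ ($I{\left(l \right)} = - 4 \left(-2 + l l\right)^{2} = - 4 \left(-2 + l^{2}\right)^{2}$)
$I{\left(\frac{1}{18 + 5} \right)} \left(-16201\right) = - 4 \left(-2 + \left(\frac{1}{18 + 5}\right)^{2}\right)^{2} \left(-16201\right) = - 4 \left(-2 + \left(\frac{1}{23}\right)^{2}\right)^{2} \left(-16201\right) = - 4 \left(-2 + \frac{1}{529}\right)^{2} \left(-16201\right) = - 4 \left(- \frac{1057}{529}\right)^{2} \left(-16201\right) = \left(-4\right) \frac{1117249}{279841} \left(-16201\right) = \left(- \frac{4468996}{279841}\right) \left(-16201\right) = \frac{72402204196}{279841}$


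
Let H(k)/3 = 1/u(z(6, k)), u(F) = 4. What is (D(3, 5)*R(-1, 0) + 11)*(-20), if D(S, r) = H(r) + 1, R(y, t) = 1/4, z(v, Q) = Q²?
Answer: -915/4 ≈ -228.75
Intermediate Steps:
H(k) = ¾ (H(k) = 3/4 = 3*(¼) = ¾)
R(y, t) = ¼
D(S, r) = 7/4 (D(S, r) = ¾ + 1 = 7/4)
(D(3, 5)*R(-1, 0) + 11)*(-20) = ((7/4)*(¼) + 11)*(-20) = (7/16 + 11)*(-20) = (183/16)*(-20) = -915/4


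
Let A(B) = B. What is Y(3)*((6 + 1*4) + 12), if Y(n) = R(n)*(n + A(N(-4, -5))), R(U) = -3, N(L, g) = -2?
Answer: -66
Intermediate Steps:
Y(n) = 6 - 3*n (Y(n) = -3*(n - 2) = -3*(-2 + n) = 6 - 3*n)
Y(3)*((6 + 1*4) + 12) = (6 - 3*3)*((6 + 1*4) + 12) = (6 - 9)*((6 + 4) + 12) = -3*(10 + 12) = -3*22 = -66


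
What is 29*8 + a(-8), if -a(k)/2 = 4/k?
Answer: 233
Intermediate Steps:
a(k) = -8/k
29*8 + a(-8) = 29*8 - 8/(-8) = 232 - 8*(-⅛) = 232 + 1 = 233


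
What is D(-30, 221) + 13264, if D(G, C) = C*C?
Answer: 62105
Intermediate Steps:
D(G, C) = C**2
D(-30, 221) + 13264 = 221**2 + 13264 = 48841 + 13264 = 62105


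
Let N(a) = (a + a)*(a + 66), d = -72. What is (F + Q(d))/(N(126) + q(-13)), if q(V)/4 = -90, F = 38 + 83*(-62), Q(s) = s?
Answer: -1295/12006 ≈ -0.10786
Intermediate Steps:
F = -5108 (F = 38 - 5146 = -5108)
q(V) = -360 (q(V) = 4*(-90) = -360)
N(a) = 2*a*(66 + a) (N(a) = (2*a)*(66 + a) = 2*a*(66 + a))
(F + Q(d))/(N(126) + q(-13)) = (-5108 - 72)/(2*126*(66 + 126) - 360) = -5180/(2*126*192 - 360) = -5180/(48384 - 360) = -5180/48024 = -5180*1/48024 = -1295/12006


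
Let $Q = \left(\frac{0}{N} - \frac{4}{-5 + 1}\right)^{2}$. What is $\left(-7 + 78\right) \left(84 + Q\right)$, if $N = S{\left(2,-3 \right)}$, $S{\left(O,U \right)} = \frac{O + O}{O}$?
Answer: $6035$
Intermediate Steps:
$S{\left(O,U \right)} = 2$ ($S{\left(O,U \right)} = \frac{2 O}{O} = 2$)
$N = 2$
$Q = 1$ ($Q = \left(\frac{0}{2} - \frac{4}{-5 + 1}\right)^{2} = \left(0 \cdot \frac{1}{2} - \frac{4}{-4}\right)^{2} = \left(0 - -1\right)^{2} = \left(0 + 1\right)^{2} = 1^{2} = 1$)
$\left(-7 + 78\right) \left(84 + Q\right) = \left(-7 + 78\right) \left(84 + 1\right) = 71 \cdot 85 = 6035$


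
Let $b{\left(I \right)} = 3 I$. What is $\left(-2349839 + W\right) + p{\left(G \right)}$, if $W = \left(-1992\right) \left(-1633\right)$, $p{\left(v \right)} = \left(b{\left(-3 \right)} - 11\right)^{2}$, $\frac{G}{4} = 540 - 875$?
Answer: $903497$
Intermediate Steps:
$G = -1340$ ($G = 4 \left(540 - 875\right) = 4 \left(-335\right) = -1340$)
$p{\left(v \right)} = 400$ ($p{\left(v \right)} = \left(3 \left(-3\right) - 11\right)^{2} = \left(-9 - 11\right)^{2} = \left(-20\right)^{2} = 400$)
$W = 3252936$
$\left(-2349839 + W\right) + p{\left(G \right)} = \left(-2349839 + 3252936\right) + 400 = 903097 + 400 = 903497$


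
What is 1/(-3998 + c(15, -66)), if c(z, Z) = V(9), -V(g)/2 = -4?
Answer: -1/3990 ≈ -0.00025063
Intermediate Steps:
V(g) = 8 (V(g) = -2*(-4) = 8)
c(z, Z) = 8
1/(-3998 + c(15, -66)) = 1/(-3998 + 8) = 1/(-3990) = -1/3990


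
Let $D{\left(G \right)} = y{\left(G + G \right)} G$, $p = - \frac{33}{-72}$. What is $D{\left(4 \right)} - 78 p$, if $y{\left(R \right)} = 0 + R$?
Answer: $- \frac{15}{4} \approx -3.75$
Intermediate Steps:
$p = \frac{11}{24}$ ($p = \left(-33\right) \left(- \frac{1}{72}\right) = \frac{11}{24} \approx 0.45833$)
$y{\left(R \right)} = R$
$D{\left(G \right)} = 2 G^{2}$ ($D{\left(G \right)} = \left(G + G\right) G = 2 G G = 2 G^{2}$)
$D{\left(4 \right)} - 78 p = 2 \cdot 4^{2} - \frac{143}{4} = 2 \cdot 16 - \frac{143}{4} = 32 - \frac{143}{4} = - \frac{15}{4}$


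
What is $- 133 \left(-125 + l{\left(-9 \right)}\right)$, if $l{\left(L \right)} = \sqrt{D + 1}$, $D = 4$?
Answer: $16625 - 133 \sqrt{5} \approx 16328.0$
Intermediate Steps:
$l{\left(L \right)} = \sqrt{5}$ ($l{\left(L \right)} = \sqrt{4 + 1} = \sqrt{5}$)
$- 133 \left(-125 + l{\left(-9 \right)}\right) = - 133 \left(-125 + \sqrt{5}\right) = 16625 - 133 \sqrt{5}$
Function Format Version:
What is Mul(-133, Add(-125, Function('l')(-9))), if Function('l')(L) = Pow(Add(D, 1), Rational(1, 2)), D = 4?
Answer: Add(16625, Mul(-133, Pow(5, Rational(1, 2)))) ≈ 16328.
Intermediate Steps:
Function('l')(L) = Pow(5, Rational(1, 2)) (Function('l')(L) = Pow(Add(4, 1), Rational(1, 2)) = Pow(5, Rational(1, 2)))
Mul(-133, Add(-125, Function('l')(-9))) = Mul(-133, Add(-125, Pow(5, Rational(1, 2)))) = Add(16625, Mul(-133, Pow(5, Rational(1, 2))))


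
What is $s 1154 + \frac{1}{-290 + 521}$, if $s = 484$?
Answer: $\frac{129021817}{231} \approx 5.5854 \cdot 10^{5}$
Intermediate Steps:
$s 1154 + \frac{1}{-290 + 521} = 484 \cdot 1154 + \frac{1}{-290 + 521} = 558536 + \frac{1}{231} = \frac{129021817}{231}$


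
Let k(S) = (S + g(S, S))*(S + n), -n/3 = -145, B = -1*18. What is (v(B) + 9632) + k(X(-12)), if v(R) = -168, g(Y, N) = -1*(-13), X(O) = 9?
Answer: 19232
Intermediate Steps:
B = -18
g(Y, N) = 13
n = 435 (n = -3*(-145) = 435)
k(S) = (13 + S)*(435 + S) (k(S) = (S + 13)*(S + 435) = (13 + S)*(435 + S))
(v(B) + 9632) + k(X(-12)) = (-168 + 9632) + (5655 + 9**2 + 448*9) = 9464 + (5655 + 81 + 4032) = 9464 + 9768 = 19232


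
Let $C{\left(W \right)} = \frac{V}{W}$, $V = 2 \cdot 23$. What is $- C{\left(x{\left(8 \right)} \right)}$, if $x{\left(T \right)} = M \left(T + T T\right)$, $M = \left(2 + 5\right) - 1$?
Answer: $- \frac{23}{216} \approx -0.10648$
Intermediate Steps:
$M = 6$ ($M = 7 - 1 = 6$)
$x{\left(T \right)} = 6 T + 6 T^{2}$ ($x{\left(T \right)} = 6 \left(T + T T\right) = 6 \left(T + T^{2}\right) = 6 T + 6 T^{2}$)
$V = 46$
$C{\left(W \right)} = \frac{46}{W}$
$- C{\left(x{\left(8 \right)} \right)} = - \frac{46}{6 \cdot 8 \left(1 + 8\right)} = - \frac{46}{6 \cdot 8 \cdot 9} = - \frac{46}{432} = \left(-1\right) \frac{23}{216} = - \frac{23}{216}$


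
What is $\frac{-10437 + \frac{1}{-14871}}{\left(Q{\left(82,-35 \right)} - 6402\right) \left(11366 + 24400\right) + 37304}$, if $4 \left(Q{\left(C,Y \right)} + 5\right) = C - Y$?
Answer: $\frac{310417256}{6783237194955} \approx 4.5762 \cdot 10^{-5}$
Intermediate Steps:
$Q{\left(C,Y \right)} = -5 - \frac{Y}{4} + \frac{C}{4}$ ($Q{\left(C,Y \right)} = -5 + \frac{C - Y}{4} = -5 + \left(- \frac{Y}{4} + \frac{C}{4}\right) = -5 - \frac{Y}{4} + \frac{C}{4}$)
$\frac{-10437 + \frac{1}{-14871}}{\left(Q{\left(82,-35 \right)} - 6402\right) \left(11366 + 24400\right) + 37304} = \frac{-10437 + \frac{1}{-14871}}{\left(\left(-5 - - \frac{35}{4} + \frac{1}{4} \cdot 82\right) - 6402\right) \left(11366 + 24400\right) + 37304} = \frac{-10437 - \frac{1}{14871}}{\left(\left(-5 + \frac{35}{4} + \frac{41}{2}\right) - 6402\right) 35766 + 37304} = - \frac{155208628}{14871 \left(\left(\frac{97}{4} - 6402\right) 35766 + 37304\right)} = - \frac{155208628}{14871 \left(\left(- \frac{25511}{4}\right) 35766 + 37304\right)} = - \frac{155208628}{14871 \left(- \frac{456213213}{2} + 37304\right)} = - \frac{155208628}{14871 \left(- \frac{456138605}{2}\right)} = \left(- \frac{155208628}{14871}\right) \left(- \frac{2}{456138605}\right) = \frac{310417256}{6783237194955}$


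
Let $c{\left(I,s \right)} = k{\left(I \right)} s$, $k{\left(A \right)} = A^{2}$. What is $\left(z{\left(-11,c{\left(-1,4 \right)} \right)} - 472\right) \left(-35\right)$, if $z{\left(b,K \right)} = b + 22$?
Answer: $16135$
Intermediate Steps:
$c{\left(I,s \right)} = s I^{2}$ ($c{\left(I,s \right)} = I^{2} s = s I^{2}$)
$z{\left(b,K \right)} = 22 + b$
$\left(z{\left(-11,c{\left(-1,4 \right)} \right)} - 472\right) \left(-35\right) = \left(\left(22 - 11\right) - 472\right) \left(-35\right) = \left(11 - 472\right) \left(-35\right) = \left(-461\right) \left(-35\right) = 16135$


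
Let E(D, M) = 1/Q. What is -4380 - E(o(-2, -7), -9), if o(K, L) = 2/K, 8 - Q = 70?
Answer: -271559/62 ≈ -4380.0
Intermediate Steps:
Q = -62 (Q = 8 - 1*70 = 8 - 70 = -62)
E(D, M) = -1/62 (E(D, M) = 1/(-62) = -1/62)
-4380 - E(o(-2, -7), -9) = -4380 - 1*(-1/62) = -4380 + 1/62 = -271559/62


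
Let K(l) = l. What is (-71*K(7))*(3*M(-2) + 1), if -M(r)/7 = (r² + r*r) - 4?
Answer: 41251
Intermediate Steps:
M(r) = 28 - 14*r² (M(r) = -7*((r² + r*r) - 4) = -7*((r² + r²) - 4) = -7*(2*r² - 4) = -7*(-4 + 2*r²) = 28 - 14*r²)
(-71*K(7))*(3*M(-2) + 1) = (-71*7)*(3*(28 - 14*(-2)²) + 1) = -497*(3*(28 - 14*4) + 1) = -497*(3*(28 - 56) + 1) = -497*(3*(-28) + 1) = -497*(-84 + 1) = -497*(-83) = 41251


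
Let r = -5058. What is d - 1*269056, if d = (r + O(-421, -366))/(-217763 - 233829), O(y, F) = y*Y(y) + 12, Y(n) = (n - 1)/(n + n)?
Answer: -121503531895/451592 ≈ -2.6906e+5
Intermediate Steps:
Y(n) = (-1 + n)/(2*n) (Y(n) = (-1 + n)/((2*n)) = (-1 + n)*(1/(2*n)) = (-1 + n)/(2*n))
O(y, F) = 23/2 + y/2 (O(y, F) = y*((-1 + y)/(2*y)) + 12 = (-½ + y/2) + 12 = 23/2 + y/2)
d = 5257/451592 (d = (-5058 + (23/2 + (½)*(-421)))/(-217763 - 233829) = (-5058 + (23/2 - 421/2))/(-451592) = (-5058 - 199)*(-1/451592) = -5257*(-1/451592) = 5257/451592 ≈ 0.011641)
d - 1*269056 = 5257/451592 - 1*269056 = 5257/451592 - 269056 = -121503531895/451592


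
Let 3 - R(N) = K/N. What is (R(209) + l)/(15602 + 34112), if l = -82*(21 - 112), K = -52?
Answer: 222891/1484318 ≈ 0.15016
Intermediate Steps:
l = 7462 (l = -82*(-91) = 7462)
R(N) = 3 + 52/N (R(N) = 3 - (-52)/N = 3 + 52/N)
(R(209) + l)/(15602 + 34112) = ((3 + 52/209) + 7462)/(15602 + 34112) = ((3 + 52*(1/209)) + 7462)/49714 = ((3 + 52/209) + 7462)*(1/49714) = (679/209 + 7462)*(1/49714) = (1560237/209)*(1/49714) = 222891/1484318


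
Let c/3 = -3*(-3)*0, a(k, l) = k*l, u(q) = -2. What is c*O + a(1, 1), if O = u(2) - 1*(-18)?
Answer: 1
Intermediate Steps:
c = 0 (c = 3*(-3*(-3)*0) = 3*(9*0) = 3*0 = 0)
O = 16 (O = -2 - 1*(-18) = -2 + 18 = 16)
c*O + a(1, 1) = 0*16 + 1*1 = 0 + 1 = 1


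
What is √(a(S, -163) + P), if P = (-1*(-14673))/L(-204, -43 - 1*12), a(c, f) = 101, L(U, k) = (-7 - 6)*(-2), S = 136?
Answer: √449774/26 ≈ 25.794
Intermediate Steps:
L(U, k) = 26 (L(U, k) = -13*(-2) = 26)
P = 14673/26 (P = -1*(-14673)/26 = 14673*(1/26) = 14673/26 ≈ 564.35)
√(a(S, -163) + P) = √(101 + 14673/26) = √(17299/26) = √449774/26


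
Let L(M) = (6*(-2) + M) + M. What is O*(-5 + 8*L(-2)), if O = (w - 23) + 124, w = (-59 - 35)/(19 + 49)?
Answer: -450471/34 ≈ -13249.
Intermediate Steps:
L(M) = -12 + 2*M (L(M) = (-12 + M) + M = -12 + 2*M)
w = -47/34 (w = -94/68 = -94*1/68 = -47/34 ≈ -1.3824)
O = 3387/34 (O = (-47/34 - 23) + 124 = -829/34 + 124 = 3387/34 ≈ 99.618)
O*(-5 + 8*L(-2)) = 3387*(-5 + 8*(-12 + 2*(-2)))/34 = 3387*(-5 + 8*(-12 - 4))/34 = 3387*(-5 + 8*(-16))/34 = 3387*(-5 - 128)/34 = (3387/34)*(-133) = -450471/34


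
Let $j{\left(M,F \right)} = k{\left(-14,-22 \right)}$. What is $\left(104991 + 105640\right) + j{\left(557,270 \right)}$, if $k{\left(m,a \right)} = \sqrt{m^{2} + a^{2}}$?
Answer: $210631 + 2 \sqrt{170} \approx 2.1066 \cdot 10^{5}$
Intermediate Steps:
$k{\left(m,a \right)} = \sqrt{a^{2} + m^{2}}$
$j{\left(M,F \right)} = 2 \sqrt{170}$ ($j{\left(M,F \right)} = \sqrt{\left(-22\right)^{2} + \left(-14\right)^{2}} = \sqrt{484 + 196} = \sqrt{680} = 2 \sqrt{170}$)
$\left(104991 + 105640\right) + j{\left(557,270 \right)} = \left(104991 + 105640\right) + 2 \sqrt{170} = 210631 + 2 \sqrt{170}$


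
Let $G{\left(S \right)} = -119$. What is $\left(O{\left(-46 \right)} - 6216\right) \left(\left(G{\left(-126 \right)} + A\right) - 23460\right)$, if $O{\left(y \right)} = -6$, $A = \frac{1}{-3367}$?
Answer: $\frac{493967653668}{3367} \approx 1.4671 \cdot 10^{8}$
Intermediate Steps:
$A = - \frac{1}{3367} \approx -0.000297$
$\left(O{\left(-46 \right)} - 6216\right) \left(\left(G{\left(-126 \right)} + A\right) - 23460\right) = \left(-6 - 6216\right) \left(\left(-119 - \frac{1}{3367}\right) - 23460\right) = - 6222 \left(- \frac{400674}{3367} - 23460\right) = \left(-6222\right) \left(- \frac{79390494}{3367}\right) = \frac{493967653668}{3367}$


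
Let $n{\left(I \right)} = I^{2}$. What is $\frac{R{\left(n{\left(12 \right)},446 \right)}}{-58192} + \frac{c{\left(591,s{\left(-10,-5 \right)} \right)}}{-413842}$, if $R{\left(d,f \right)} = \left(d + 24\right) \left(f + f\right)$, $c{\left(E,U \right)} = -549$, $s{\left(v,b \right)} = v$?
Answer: $- \frac{3874047459}{1505143354} \approx -2.5739$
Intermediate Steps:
$R{\left(d,f \right)} = 2 f \left(24 + d\right)$ ($R{\left(d,f \right)} = \left(24 + d\right) 2 f = 2 f \left(24 + d\right)$)
$\frac{R{\left(n{\left(12 \right)},446 \right)}}{-58192} + \frac{c{\left(591,s{\left(-10,-5 \right)} \right)}}{-413842} = \frac{2 \cdot 446 \left(24 + 12^{2}\right)}{-58192} - \frac{549}{-413842} = 2 \cdot 446 \left(24 + 144\right) \left(- \frac{1}{58192}\right) - - \frac{549}{413842} = 2 \cdot 446 \cdot 168 \left(- \frac{1}{58192}\right) + \frac{549}{413842} = 149856 \left(- \frac{1}{58192}\right) + \frac{549}{413842} = - \frac{9366}{3637} + \frac{549}{413842} = - \frac{3874047459}{1505143354}$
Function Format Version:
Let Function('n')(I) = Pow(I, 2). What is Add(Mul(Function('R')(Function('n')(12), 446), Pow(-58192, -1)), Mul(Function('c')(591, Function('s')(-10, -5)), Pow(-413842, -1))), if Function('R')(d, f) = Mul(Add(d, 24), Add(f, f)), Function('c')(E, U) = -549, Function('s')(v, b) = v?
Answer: Rational(-3874047459, 1505143354) ≈ -2.5739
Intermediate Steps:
Function('R')(d, f) = Mul(2, f, Add(24, d)) (Function('R')(d, f) = Mul(Add(24, d), Mul(2, f)) = Mul(2, f, Add(24, d)))
Add(Mul(Function('R')(Function('n')(12), 446), Pow(-58192, -1)), Mul(Function('c')(591, Function('s')(-10, -5)), Pow(-413842, -1))) = Add(Mul(Mul(2, 446, Add(24, Pow(12, 2))), Pow(-58192, -1)), Mul(-549, Pow(-413842, -1))) = Add(Mul(Mul(2, 446, Add(24, 144)), Rational(-1, 58192)), Mul(-549, Rational(-1, 413842))) = Add(Mul(Mul(2, 446, 168), Rational(-1, 58192)), Rational(549, 413842)) = Add(Mul(149856, Rational(-1, 58192)), Rational(549, 413842)) = Add(Rational(-9366, 3637), Rational(549, 413842)) = Rational(-3874047459, 1505143354)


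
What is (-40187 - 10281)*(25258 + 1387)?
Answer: -1344719860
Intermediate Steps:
(-40187 - 10281)*(25258 + 1387) = -50468*26645 = -1344719860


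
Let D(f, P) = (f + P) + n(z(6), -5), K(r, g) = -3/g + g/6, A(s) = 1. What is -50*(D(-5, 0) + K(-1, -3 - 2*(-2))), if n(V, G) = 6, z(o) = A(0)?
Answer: 275/3 ≈ 91.667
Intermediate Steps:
z(o) = 1
K(r, g) = -3/g + g/6 (K(r, g) = -3/g + g*(1/6) = -3/g + g/6)
D(f, P) = 6 + P + f (D(f, P) = (f + P) + 6 = (P + f) + 6 = 6 + P + f)
-50*(D(-5, 0) + K(-1, -3 - 2*(-2))) = -50*((6 + 0 - 5) + (-3/(-3 - 2*(-2)) + (-3 - 2*(-2))/6)) = -50*(1 + (-3/(-3 + 4) + (-3 + 4)/6)) = -50*(1 + (-3/1 + (1/6)*1)) = -50*(1 + (-3*1 + 1/6)) = -50*(1 + (-3 + 1/6)) = -50*(1 - 17/6) = -50*(-11/6) = 275/3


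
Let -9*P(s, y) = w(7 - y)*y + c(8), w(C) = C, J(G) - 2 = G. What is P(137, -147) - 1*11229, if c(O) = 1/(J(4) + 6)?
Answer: -941077/108 ≈ -8713.7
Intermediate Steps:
J(G) = 2 + G
c(O) = 1/12 (c(O) = 1/((2 + 4) + 6) = 1/(6 + 6) = 1/12)
P(s, y) = -1/108 - y*(7 - y)/9 (P(s, y) = -((7 - y)*y + 1/12)/9 = -(y*(7 - y) + 1/12)/9 = -(1/12 + y*(7 - y))/9 = -1/108 - y*(7 - y)/9)
P(137, -147) - 1*11229 = (-1/108 + (⅑)*(-147)*(-7 - 147)) - 1*11229 = (-1/108 + (⅑)*(-147)*(-154)) - 11229 = (-1/108 + 7546/3) - 11229 = 271655/108 - 11229 = -941077/108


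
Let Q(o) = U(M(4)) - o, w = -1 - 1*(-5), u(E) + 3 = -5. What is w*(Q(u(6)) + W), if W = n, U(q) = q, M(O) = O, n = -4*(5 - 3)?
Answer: 16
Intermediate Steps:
u(E) = -8 (u(E) = -3 - 5 = -8)
n = -8 (n = -4*2 = -8)
w = 4 (w = -1 + 5 = 4)
Q(o) = 4 - o
W = -8
w*(Q(u(6)) + W) = 4*((4 - 1*(-8)) - 8) = 4*((4 + 8) - 8) = 4*(12 - 8) = 4*4 = 16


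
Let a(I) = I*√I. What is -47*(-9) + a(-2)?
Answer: 423 - 2*I*√2 ≈ 423.0 - 2.8284*I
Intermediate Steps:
a(I) = I^(3/2)
-47*(-9) + a(-2) = -47*(-9) + (-2)^(3/2) = 423 - 2*I*√2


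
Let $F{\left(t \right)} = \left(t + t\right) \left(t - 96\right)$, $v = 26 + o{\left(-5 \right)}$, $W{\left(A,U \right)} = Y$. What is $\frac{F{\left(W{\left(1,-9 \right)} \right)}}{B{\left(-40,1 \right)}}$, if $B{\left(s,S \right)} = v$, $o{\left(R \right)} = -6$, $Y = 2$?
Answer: $- \frac{94}{5} \approx -18.8$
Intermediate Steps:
$W{\left(A,U \right)} = 2$
$v = 20$ ($v = 26 - 6 = 20$)
$B{\left(s,S \right)} = 20$
$F{\left(t \right)} = 2 t \left(-96 + t\right)$
$\frac{F{\left(W{\left(1,-9 \right)} \right)}}{B{\left(-40,1 \right)}} = \frac{2 \cdot 2 \left(-96 + 2\right)}{20} = 2 \cdot 2 \left(-94\right) \frac{1}{20} = \left(-376\right) \frac{1}{20} = - \frac{94}{5}$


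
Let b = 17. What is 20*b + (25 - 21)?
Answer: 344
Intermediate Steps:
20*b + (25 - 21) = 20*17 + (25 - 21) = 340 + 4 = 344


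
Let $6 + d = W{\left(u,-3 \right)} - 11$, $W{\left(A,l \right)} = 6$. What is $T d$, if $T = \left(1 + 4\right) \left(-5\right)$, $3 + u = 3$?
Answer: $275$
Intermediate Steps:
$u = 0$ ($u = -3 + 3 = 0$)
$T = -25$ ($T = 5 \left(-5\right) = -25$)
$d = -11$ ($d = -6 + \left(6 - 11\right) = -6 - 5 = -11$)
$T d = \left(-25\right) \left(-11\right) = 275$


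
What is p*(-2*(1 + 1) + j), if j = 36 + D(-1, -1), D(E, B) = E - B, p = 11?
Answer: 352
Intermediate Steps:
j = 36 (j = 36 + (-1 - 1*(-1)) = 36 + (-1 + 1) = 36 + 0 = 36)
p*(-2*(1 + 1) + j) = 11*(-2*(1 + 1) + 36) = 11*(-2*2 + 36) = 11*(-4 + 36) = 11*32 = 352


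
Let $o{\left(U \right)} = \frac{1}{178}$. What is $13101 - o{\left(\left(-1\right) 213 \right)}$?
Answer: $\frac{2331977}{178} \approx 13101.0$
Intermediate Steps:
$o{\left(U \right)} = \frac{1}{178}$
$13101 - o{\left(\left(-1\right) 213 \right)} = 13101 - \frac{1}{178} = \frac{2331977}{178}$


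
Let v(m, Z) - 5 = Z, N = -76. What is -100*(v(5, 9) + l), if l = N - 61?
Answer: 12300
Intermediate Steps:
v(m, Z) = 5 + Z
l = -137 (l = -76 - 61 = -137)
-100*(v(5, 9) + l) = -100*((5 + 9) - 137) = -100*(14 - 137) = -100*(-123) = 12300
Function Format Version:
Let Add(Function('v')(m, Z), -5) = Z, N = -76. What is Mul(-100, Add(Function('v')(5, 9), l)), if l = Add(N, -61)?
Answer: 12300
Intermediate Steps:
Function('v')(m, Z) = Add(5, Z)
l = -137 (l = Add(-76, -61) = -137)
Mul(-100, Add(Function('v')(5, 9), l)) = Mul(-100, Add(Add(5, 9), -137)) = Mul(-100, Add(14, -137)) = Mul(-100, -123) = 12300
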